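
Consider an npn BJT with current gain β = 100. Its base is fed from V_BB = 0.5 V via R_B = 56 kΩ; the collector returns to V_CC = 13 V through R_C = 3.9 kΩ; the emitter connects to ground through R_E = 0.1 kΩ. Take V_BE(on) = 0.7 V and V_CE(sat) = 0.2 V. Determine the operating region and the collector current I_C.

V_BB = 0.5 V ≤ V_BE(on) = 0.7 V, so the base-emitter junction is not forward biased.
The transistor is in cutoff: I_B = I_C = 0.

cutoff; I_C ≈ 0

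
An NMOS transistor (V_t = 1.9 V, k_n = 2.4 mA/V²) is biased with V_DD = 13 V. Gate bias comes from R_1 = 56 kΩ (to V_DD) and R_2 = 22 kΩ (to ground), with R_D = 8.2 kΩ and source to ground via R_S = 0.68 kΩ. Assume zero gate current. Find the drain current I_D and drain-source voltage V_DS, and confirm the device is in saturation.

I_D ≈ 1.2 mA, V_DS ≈ 2.7 V

V_G = V_DD·R_2/(R_1+R_2) = 13×22/78 = 3.67 V.
Assume saturation: I_D = (k_n/2)(V_GS − V_t)² with V_GS = V_G − I_D·R_S = 3.67 − 0.68·I_D.
Substituting gives 0.555·I_D² − 3.88·I_D + 3.75 = 0, with roots I_D = 1.16 or 5.84 mA.
The root I_D = 5.84 mA gives V_GS = -0.307 V ≤ V_t, so take I_D = 1.16 mA.
Then V_GS = 2.88 V and V_DS = V_DD − I_D(R_D+R_S) = 13 − 1.16×8.88 = 2.74 V.
Saturation requires V_DS ≥ V_GS − V_t = 0.981 V; 2.74 ≥ 0.981 ✓.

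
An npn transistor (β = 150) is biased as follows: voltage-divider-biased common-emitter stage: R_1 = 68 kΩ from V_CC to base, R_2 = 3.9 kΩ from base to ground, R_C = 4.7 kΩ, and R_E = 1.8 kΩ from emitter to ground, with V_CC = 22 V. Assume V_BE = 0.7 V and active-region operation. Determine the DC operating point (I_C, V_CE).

Thevenize the base divider: V_Th = V_CC·R_2/(R_1+R_2) = 22×3.9/71.9 = 1.19 V, R_Th = R_1‖R_2 = 3.69 kΩ.
Base-emitter loop: V_Th = I_B·R_Th + V_BE + (β+1)I_B·R_E, so I_B = (1.19 − 0.7) / (3.69 + 151×1.8) = 0.00179 mA.
I_C = β·I_B = 150×0.00179 = 0.269 mA, and I_E = (β+1)I_B = 0.27 mA.
V_CE = V_CC − I_C·R_C − I_E·R_E = 22 − 0.269×4.7 − 0.27×1.8 = 20.3 V.
V_CE = 20.3 V > 0.2 V confirms active-region operation.

I_C ≈ 0.27 mA, V_CE ≈ 20 V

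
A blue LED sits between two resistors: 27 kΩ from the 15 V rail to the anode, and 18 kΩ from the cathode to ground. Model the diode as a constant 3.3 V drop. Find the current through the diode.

The two resistors are in series with the diode, so KVL gives 15 = I·27 + 3.3 + I·18.
I = (15 − 3.3) / (27 + 18) kΩ = 11.7 / 45 = 0.26 mA.

I ≈ 0.26 mA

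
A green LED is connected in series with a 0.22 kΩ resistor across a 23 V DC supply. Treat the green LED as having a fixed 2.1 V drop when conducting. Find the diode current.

I ≈ 95 mA

KVL around the loop: 23 = V_D + I·R = 2.1 + I × 0.22 kΩ.
So I = (23 − 2.1) / 0.22 kΩ = 20.9 / 0.22 = 95 mA.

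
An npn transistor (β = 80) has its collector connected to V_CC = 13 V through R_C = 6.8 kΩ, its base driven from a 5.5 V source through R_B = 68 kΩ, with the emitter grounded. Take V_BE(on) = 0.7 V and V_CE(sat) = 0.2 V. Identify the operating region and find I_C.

saturation; I_C ≈ 1.9 mA

Assume active: I_B = (5.5 − 0.7)/68 = 0.0706 mA, giving I_C = β·I_B = 5.65 mA.
But then V_CE = 13 − 5.65×6.8 = -25.4 V < V_CE(sat) = 0.2 V — impossible in the active region.
So the transistor is saturated. With V_CE = 0.2 V, I_C = (V_CC − 0.2)/R_C = 12.8/6.8 = 1.88 mA.
Check: β·I_B = 5.65 mA > I_C = 1.88 mA, confirming saturation.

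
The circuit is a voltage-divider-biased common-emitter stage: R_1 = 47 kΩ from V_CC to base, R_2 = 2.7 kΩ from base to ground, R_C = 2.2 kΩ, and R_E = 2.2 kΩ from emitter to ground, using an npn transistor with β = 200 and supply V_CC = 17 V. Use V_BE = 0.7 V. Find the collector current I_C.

I_C ≈ 0.1 mA

Thevenize the base divider: V_Th = V_CC·R_2/(R_1+R_2) = 17×2.7/49.7 = 0.924 V, R_Th = R_1‖R_2 = 2.55 kΩ.
Base-emitter loop: V_Th = I_B·R_Th + V_BE + (β+1)I_B·R_E, so I_B = (0.924 − 0.7) / (2.55 + 201×2.2) = 0.000503 mA.
I_C = β·I_B = 200×0.000503 = 0.101 mA, and I_E = (β+1)I_B = 0.101 mA.
V_CE = V_CC − I_C·R_C − I_E·R_E = 17 − 0.101×2.2 − 0.101×2.2 = 16.6 V.
V_CE = 16.6 V > 0.2 V confirms active-region operation.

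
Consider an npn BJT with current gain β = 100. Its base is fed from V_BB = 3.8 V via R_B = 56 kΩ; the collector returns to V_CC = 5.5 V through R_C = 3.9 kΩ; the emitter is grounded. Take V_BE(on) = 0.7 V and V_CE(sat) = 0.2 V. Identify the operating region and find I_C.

saturation; I_C ≈ 1.4 mA

Assume active: I_B = (3.8 − 0.7)/56 = 0.0554 mA, giving I_C = β·I_B = 5.54 mA.
But then V_CE = 5.5 − 5.54×3.9 = -16.1 V < V_CE(sat) = 0.2 V — impossible in the active region.
So the transistor is saturated. With V_CE = 0.2 V, I_C = (V_CC − 0.2)/R_C = 5.3/3.9 = 1.36 mA.
Check: β·I_B = 5.54 mA > I_C = 1.36 mA, confirming saturation.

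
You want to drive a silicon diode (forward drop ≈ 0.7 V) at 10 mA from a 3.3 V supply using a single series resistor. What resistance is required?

The resistor drops V_S − V_D = 3.3 − 0.7 = 2.6 V at 10 mA.
R = 2.6 V / 10 mA = 0.26 kΩ.

R ≈ 0.26 kΩ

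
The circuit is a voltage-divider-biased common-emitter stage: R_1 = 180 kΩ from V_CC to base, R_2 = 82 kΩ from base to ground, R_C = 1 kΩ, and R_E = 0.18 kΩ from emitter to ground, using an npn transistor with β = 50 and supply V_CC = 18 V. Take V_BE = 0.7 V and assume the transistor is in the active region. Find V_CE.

V_CE ≈ 14 V

Thevenize the base divider: V_Th = V_CC·R_2/(R_1+R_2) = 18×82/262 = 5.63 V, R_Th = R_1‖R_2 = 56.3 kΩ.
Base-emitter loop: V_Th = I_B·R_Th + V_BE + (β+1)I_B·R_E, so I_B = (5.63 − 0.7) / (56.3 + 51×0.18) = 0.0753 mA.
I_C = β·I_B = 50×0.0753 = 3.77 mA, and I_E = (β+1)I_B = 3.84 mA.
V_CE = V_CC − I_C·R_C − I_E·R_E = 18 − 3.77×1 − 3.84×0.18 = 13.5 V.
V_CE = 13.5 V > 0.2 V confirms active-region operation.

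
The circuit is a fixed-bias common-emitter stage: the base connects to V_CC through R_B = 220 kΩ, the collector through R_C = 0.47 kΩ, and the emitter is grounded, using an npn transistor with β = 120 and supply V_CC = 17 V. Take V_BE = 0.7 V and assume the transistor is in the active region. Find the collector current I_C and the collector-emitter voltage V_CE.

Base loop: V_CC = I_B·R_B + V_BE, so I_B = (17 − 0.7)/220 kΩ = 0.0741 mA.
In the active region I_C = β·I_B = 120 × 0.0741 = 8.89 mA.
Collector loop: V_CE = V_CC − I_C·R_C = 17 − 8.89×0.47 = 12.8 V.
Since V_CE = 12.8 V > V_CE(sat) ≈ 0.2 V, the transistor is in the active region as assumed.

I_C ≈ 8.9 mA, V_CE ≈ 13 V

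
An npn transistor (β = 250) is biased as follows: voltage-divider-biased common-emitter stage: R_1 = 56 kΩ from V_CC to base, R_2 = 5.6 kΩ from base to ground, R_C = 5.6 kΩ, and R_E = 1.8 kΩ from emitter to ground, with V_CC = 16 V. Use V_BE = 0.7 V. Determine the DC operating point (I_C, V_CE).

I_C ≈ 0.41 mA, V_CE ≈ 13 V

Thevenize the base divider: V_Th = V_CC·R_2/(R_1+R_2) = 16×5.6/61.6 = 1.45 V, R_Th = R_1‖R_2 = 5.09 kΩ.
Base-emitter loop: V_Th = I_B·R_Th + V_BE + (β+1)I_B·R_E, so I_B = (1.45 − 0.7) / (5.09 + 251×1.8) = 0.00165 mA.
I_C = β·I_B = 250×0.00165 = 0.413 mA, and I_E = (β+1)I_B = 0.415 mA.
V_CE = V_CC − I_C·R_C − I_E·R_E = 16 − 0.413×5.6 − 0.415×1.8 = 12.9 V.
V_CE = 12.9 V > 0.2 V confirms active-region operation.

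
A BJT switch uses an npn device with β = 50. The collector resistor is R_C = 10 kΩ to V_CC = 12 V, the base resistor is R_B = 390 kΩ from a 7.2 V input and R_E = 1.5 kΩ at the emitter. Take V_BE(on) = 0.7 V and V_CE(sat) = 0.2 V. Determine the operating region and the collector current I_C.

active; I_C ≈ 0.7 mA

Assume active. Base-emitter loop: I_B = (V_BB − V_BE)/(R_B + (β+1)R_E) = (7.2 − 0.7)/(390 + 51×1.5) = 0.0139 mA.
I_C = β·I_B = 50×0.0139 = 0.697 mA.
V_CE = V_CC − I_C·R_C − I_E·R_E = 12 − 0.697×10 − 0.711×1.5 = 3.97 V > V_CE(sat), so the active-region assumption holds.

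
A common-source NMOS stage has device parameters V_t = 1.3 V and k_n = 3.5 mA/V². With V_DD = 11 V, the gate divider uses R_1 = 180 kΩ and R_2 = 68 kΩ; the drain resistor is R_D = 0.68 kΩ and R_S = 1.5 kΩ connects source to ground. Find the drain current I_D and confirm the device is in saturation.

V_G = V_DD·R_2/(R_1+R_2) = 11×68/248 = 3.02 V.
Assume saturation: I_D = (k_n/2)(V_GS − V_t)² with V_GS = V_G − I_D·R_S = 3.02 − 1.5·I_D.
Substituting gives 3.94·I_D² − 10·I_D + 5.15 = 0, with roots I_D = 0.717 or 1.82 mA.
The root I_D = 1.82 mA gives V_GS = 0.279 V ≤ V_t, so take I_D = 0.717 mA.
Then V_GS = 1.94 V and V_DS = V_DD − I_D(R_D+R_S) = 11 − 0.717×2.18 = 9.44 V.
Saturation requires V_DS ≥ V_GS − V_t = 0.64 V; 9.44 ≥ 0.64 ✓.

I_D ≈ 0.72 mA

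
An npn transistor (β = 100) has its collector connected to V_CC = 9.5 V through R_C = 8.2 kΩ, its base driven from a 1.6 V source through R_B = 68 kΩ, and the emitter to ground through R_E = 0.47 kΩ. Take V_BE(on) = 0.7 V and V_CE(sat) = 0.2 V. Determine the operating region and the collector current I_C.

Assume active. Base-emitter loop: I_B = (V_BB − V_BE)/(R_B + (β+1)R_E) = (1.6 − 0.7)/(68 + 101×0.47) = 0.00779 mA.
I_C = β·I_B = 100×0.00779 = 0.779 mA.
V_CE = V_CC − I_C·R_C − I_E·R_E = 9.5 − 0.779×8.2 − 0.787×0.47 = 2.74 V > V_CE(sat), so the active-region assumption holds.

active; I_C ≈ 0.78 mA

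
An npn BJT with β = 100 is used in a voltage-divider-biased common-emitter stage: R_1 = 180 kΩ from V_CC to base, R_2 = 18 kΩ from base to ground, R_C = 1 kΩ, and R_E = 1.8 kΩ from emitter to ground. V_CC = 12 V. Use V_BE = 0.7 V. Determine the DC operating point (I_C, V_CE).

Thevenize the base divider: V_Th = V_CC·R_2/(R_1+R_2) = 12×18/198 = 1.09 V, R_Th = R_1‖R_2 = 16.4 kΩ.
Base-emitter loop: V_Th = I_B·R_Th + V_BE + (β+1)I_B·R_E, so I_B = (1.09 − 0.7) / (16.4 + 101×1.8) = 0.00197 mA.
I_C = β·I_B = 100×0.00197 = 0.197 mA, and I_E = (β+1)I_B = 0.199 mA.
V_CE = V_CC − I_C·R_C − I_E·R_E = 12 − 0.197×1 − 0.199×1.8 = 11.4 V.
V_CE = 11.4 V > 0.2 V confirms active-region operation.

I_C ≈ 0.2 mA, V_CE ≈ 11 V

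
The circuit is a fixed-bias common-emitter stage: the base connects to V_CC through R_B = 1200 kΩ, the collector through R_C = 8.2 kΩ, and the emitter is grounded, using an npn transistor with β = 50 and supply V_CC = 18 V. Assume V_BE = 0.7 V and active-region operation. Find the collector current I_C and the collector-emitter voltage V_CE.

Base loop: V_CC = I_B·R_B + V_BE, so I_B = (18 − 0.7)/1200 kΩ = 0.0144 mA.
In the active region I_C = β·I_B = 50 × 0.0144 = 0.721 mA.
Collector loop: V_CE = V_CC − I_C·R_C = 18 − 0.721×8.2 = 12.1 V.
Since V_CE = 12.1 V > V_CE(sat) ≈ 0.2 V, the transistor is in the active region as assumed.

I_C ≈ 0.72 mA, V_CE ≈ 12 V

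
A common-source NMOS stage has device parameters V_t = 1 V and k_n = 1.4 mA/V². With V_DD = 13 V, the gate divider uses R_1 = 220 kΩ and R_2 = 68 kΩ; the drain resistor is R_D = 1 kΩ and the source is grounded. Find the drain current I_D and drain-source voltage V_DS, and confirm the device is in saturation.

I_D ≈ 3 mA, V_DS ≈ 10 V

V_G = V_DD·R_2/(R_1+R_2) = 13×68/288 = 3.07 V. With the source grounded, V_GS = V_G = 3.07 V.
Assume saturation: I_D = (k_n/2)(V_GS − V_t)² = (1.4/2)×(3.07 − 1)² = 0.7×2.07² = 3 mA.
V_DS = V_DD − I_D·R_D = 13 − 3×1 = 10 V.
Saturation requires V_DS ≥ V_GS − V_t = 2.07 V; 10 ≥ 2.07 ✓.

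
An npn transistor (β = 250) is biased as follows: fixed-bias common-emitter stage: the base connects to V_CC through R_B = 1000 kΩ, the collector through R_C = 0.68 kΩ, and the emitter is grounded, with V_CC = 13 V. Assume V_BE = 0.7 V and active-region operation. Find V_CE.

V_CE ≈ 11 V

Base loop: V_CC = I_B·R_B + V_BE, so I_B = (13 − 0.7)/1000 kΩ = 0.0123 mA.
In the active region I_C = β·I_B = 250 × 0.0123 = 3.08 mA.
Collector loop: V_CE = V_CC − I_C·R_C = 13 − 3.08×0.68 = 10.9 V.
Since V_CE = 10.9 V > V_CE(sat) ≈ 0.2 V, the transistor is in the active region as assumed.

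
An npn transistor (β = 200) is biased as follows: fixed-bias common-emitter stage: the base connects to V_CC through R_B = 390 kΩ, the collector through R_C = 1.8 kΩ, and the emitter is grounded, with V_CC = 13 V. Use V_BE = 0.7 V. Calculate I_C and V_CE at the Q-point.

I_C ≈ 6.3 mA, V_CE ≈ 1.6 V

Base loop: V_CC = I_B·R_B + V_BE, so I_B = (13 − 0.7)/390 kΩ = 0.0315 mA.
In the active region I_C = β·I_B = 200 × 0.0315 = 6.31 mA.
Collector loop: V_CE = V_CC − I_C·R_C = 13 − 6.31×1.8 = 1.65 V.
Since V_CE = 1.65 V > V_CE(sat) ≈ 0.2 V, the transistor is in the active region as assumed.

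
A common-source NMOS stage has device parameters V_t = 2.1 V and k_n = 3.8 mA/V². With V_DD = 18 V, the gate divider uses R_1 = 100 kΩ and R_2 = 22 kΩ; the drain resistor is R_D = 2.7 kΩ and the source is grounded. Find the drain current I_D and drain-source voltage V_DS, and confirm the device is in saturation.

V_G = V_DD·R_2/(R_1+R_2) = 18×22/122 = 3.25 V. With the source grounded, V_GS = V_G = 3.25 V.
Assume saturation: I_D = (k_n/2)(V_GS − V_t)² = (3.8/2)×(3.25 − 2.1)² = 1.9×1.15² = 2.49 mA.
V_DS = V_DD − I_D·R_D = 18 − 2.49×2.7 = 11.3 V.
Saturation requires V_DS ≥ V_GS − V_t = 1.15 V; 11.3 ≥ 1.15 ✓.

I_D ≈ 2.5 mA, V_DS ≈ 11 V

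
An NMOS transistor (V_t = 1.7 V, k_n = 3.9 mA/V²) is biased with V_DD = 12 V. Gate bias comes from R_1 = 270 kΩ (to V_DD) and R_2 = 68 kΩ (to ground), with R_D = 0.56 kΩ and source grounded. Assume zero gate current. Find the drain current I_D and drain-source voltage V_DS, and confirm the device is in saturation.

V_G = V_DD·R_2/(R_1+R_2) = 12×68/338 = 2.41 V. With the source grounded, V_GS = V_G = 2.41 V.
Assume saturation: I_D = (k_n/2)(V_GS − V_t)² = (3.9/2)×(2.41 − 1.7)² = 1.95×0.714² = 0.995 mA.
V_DS = V_DD − I_D·R_D = 12 − 0.995×0.56 = 11.4 V.
Saturation requires V_DS ≥ V_GS − V_t = 0.714 V; 11.4 ≥ 0.714 ✓.

I_D ≈ 0.99 mA, V_DS ≈ 11 V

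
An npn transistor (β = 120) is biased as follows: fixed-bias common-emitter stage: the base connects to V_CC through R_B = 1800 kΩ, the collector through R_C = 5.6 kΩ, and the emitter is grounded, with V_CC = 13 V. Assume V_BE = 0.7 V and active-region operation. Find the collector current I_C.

Base loop: V_CC = I_B·R_B + V_BE, so I_B = (13 − 0.7)/1800 kΩ = 0.00683 mA.
In the active region I_C = β·I_B = 120 × 0.00683 = 0.82 mA.
Collector loop: V_CE = V_CC − I_C·R_C = 13 − 0.82×5.6 = 8.41 V.
Since V_CE = 8.41 V > V_CE(sat) ≈ 0.2 V, the transistor is in the active region as assumed.

I_C ≈ 0.82 mA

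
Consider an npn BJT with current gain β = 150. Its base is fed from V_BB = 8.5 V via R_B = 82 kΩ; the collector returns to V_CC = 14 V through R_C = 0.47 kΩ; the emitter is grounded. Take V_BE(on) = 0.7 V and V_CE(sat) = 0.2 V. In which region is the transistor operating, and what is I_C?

active; I_C ≈ 14 mA

Assume active. Base-emitter loop: I_B = (V_BB − V_BE)/R_B = (8.5 − 0.7)/82 = 0.0951 mA.
I_C = β·I_B = 150×0.0951 = 14.3 mA.
V_CE = V_CC − I_C·R_C = 14 − 14.3×0.47 = 7.29 V > V_CE(sat), so the active-region assumption holds.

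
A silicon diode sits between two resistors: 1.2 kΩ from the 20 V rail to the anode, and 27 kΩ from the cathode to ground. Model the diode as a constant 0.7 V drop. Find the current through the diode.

The two resistors are in series with the diode, so KVL gives 20 = I·1.2 + 0.7 + I·27.
I = (20 − 0.7) / (1.2 + 27) kΩ = 19.3 / 28.2 = 0.684 mA.

I ≈ 0.68 mA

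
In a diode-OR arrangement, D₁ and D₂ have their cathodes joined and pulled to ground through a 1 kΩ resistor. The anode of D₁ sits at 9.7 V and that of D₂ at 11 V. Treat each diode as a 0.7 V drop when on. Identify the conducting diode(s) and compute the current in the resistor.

Assume both conduct. Then node N would need to be at both 9.7−0.7 = 9 V and 11−0.7 = 10.3 V, which is impossible.
Assume only D₂ conducts: V_N = 11 − 0.7 = 10.3 V, so I_R = 10.3/1 = 10.3 mA.
Check D₁: its anode-to-cathode voltage is 9.7 − 10.3 = -0.6 V < 0.7 V, so it is off. The assumption is consistent.

Only D₂ conducts; I_R ≈ 10 mA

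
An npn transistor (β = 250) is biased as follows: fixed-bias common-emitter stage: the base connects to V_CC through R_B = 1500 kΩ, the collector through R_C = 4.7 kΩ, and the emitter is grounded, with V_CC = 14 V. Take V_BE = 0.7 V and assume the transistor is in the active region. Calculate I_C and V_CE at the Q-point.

Base loop: V_CC = I_B·R_B + V_BE, so I_B = (14 − 0.7)/1500 kΩ = 0.00887 mA.
In the active region I_C = β·I_B = 250 × 0.00887 = 2.22 mA.
Collector loop: V_CE = V_CC − I_C·R_C = 14 − 2.22×4.7 = 3.58 V.
Since V_CE = 3.58 V > V_CE(sat) ≈ 0.2 V, the transistor is in the active region as assumed.

I_C ≈ 2.2 mA, V_CE ≈ 3.6 V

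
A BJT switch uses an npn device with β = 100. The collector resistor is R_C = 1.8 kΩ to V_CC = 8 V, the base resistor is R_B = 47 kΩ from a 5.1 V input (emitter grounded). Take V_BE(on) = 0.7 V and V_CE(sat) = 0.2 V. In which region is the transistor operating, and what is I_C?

saturation; I_C ≈ 4.3 mA

Assume active: I_B = (5.1 − 0.7)/47 = 0.0936 mA, giving I_C = β·I_B = 9.36 mA.
But then V_CE = 8 − 9.36×1.8 = -8.85 V < V_CE(sat) = 0.2 V — impossible in the active region.
So the transistor is saturated. With V_CE = 0.2 V, I_C = (V_CC − 0.2)/R_C = 7.8/1.8 = 4.33 mA.
Check: β·I_B = 9.36 mA > I_C = 4.33 mA, confirming saturation.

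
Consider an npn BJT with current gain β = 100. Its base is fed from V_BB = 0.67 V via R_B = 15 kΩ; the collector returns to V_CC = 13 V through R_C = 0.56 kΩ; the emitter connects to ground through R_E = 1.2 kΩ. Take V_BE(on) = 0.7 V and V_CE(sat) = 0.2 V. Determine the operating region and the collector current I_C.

V_BB = 0.67 V ≤ V_BE(on) = 0.7 V, so the base-emitter junction is not forward biased.
The transistor is in cutoff: I_B = I_C = 0.

cutoff; I_C ≈ 0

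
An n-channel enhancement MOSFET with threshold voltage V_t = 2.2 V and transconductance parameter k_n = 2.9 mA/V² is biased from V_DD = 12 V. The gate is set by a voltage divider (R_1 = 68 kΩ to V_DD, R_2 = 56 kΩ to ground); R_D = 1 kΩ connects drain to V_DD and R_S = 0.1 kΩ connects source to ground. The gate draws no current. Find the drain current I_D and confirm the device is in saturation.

V_G = V_DD·R_2/(R_1+R_2) = 12×56/124 = 5.42 V.
Assume saturation: I_D = (k_n/2)(V_GS − V_t)² with V_GS = V_G − I_D·R_S = 5.42 − 0.1·I_D.
Substituting gives 0.0145·I_D² − 1.93·I_D + 15 = 0, with roots I_D = 8.29 or 125 mA.
The root I_D = 125 mA gives V_GS = -7.09 V ≤ V_t, so take I_D = 8.29 mA.
Then V_GS = 4.59 V and V_DS = V_DD − I_D(R_D+R_S) = 12 − 8.29×1.1 = 2.88 V.
Saturation requires V_DS ≥ V_GS − V_t = 2.39 V; 2.88 ≥ 2.39 ✓.

I_D ≈ 8.3 mA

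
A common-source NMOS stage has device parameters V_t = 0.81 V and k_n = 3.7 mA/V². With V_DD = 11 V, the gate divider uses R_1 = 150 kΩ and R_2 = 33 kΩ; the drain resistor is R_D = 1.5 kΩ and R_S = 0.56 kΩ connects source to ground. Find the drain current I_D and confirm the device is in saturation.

I_D ≈ 0.87 mA

V_G = V_DD·R_2/(R_1+R_2) = 11×33/183 = 1.98 V.
Assume saturation: I_D = (k_n/2)(V_GS − V_t)² with V_GS = V_G − I_D·R_S = 1.98 − 0.56·I_D.
Substituting gives 0.58·I_D² − 3.43·I_D + 2.55 = 0, with roots I_D = 0.871 or 5.04 mA.
The root I_D = 5.04 mA gives V_GS = -0.841 V ≤ V_t, so take I_D = 0.871 mA.
Then V_GS = 1.5 V and V_DS = V_DD − I_D(R_D+R_S) = 11 − 0.871×2.06 = 9.21 V.
Saturation requires V_DS ≥ V_GS − V_t = 0.686 V; 9.21 ≥ 0.686 ✓.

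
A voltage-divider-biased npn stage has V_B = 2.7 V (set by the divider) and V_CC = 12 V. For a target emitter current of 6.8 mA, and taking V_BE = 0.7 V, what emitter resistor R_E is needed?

R_E ≈ 0.29 kΩ

V_E = V_B − V_BE = 2.7 − 0.7 = 2 V.
R_E = V_E / I_E = 2 / 6.8 = 0.294 kΩ.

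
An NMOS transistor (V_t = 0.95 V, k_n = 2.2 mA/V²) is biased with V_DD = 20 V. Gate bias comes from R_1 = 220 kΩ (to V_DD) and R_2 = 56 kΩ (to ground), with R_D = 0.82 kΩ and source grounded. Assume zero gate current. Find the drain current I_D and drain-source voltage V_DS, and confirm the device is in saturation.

V_G = V_DD·R_2/(R_1+R_2) = 20×56/276 = 4.06 V. With the source grounded, V_GS = V_G = 4.06 V.
Assume saturation: I_D = (k_n/2)(V_GS − V_t)² = (2.2/2)×(4.06 − 0.95)² = 1.1×3.11² = 10.6 mA.
V_DS = V_DD − I_D·R_D = 20 − 10.6×0.82 = 11.3 V.
Saturation requires V_DS ≥ V_GS − V_t = 3.11 V; 11.3 ≥ 3.11 ✓.

I_D ≈ 11 mA, V_DS ≈ 11 V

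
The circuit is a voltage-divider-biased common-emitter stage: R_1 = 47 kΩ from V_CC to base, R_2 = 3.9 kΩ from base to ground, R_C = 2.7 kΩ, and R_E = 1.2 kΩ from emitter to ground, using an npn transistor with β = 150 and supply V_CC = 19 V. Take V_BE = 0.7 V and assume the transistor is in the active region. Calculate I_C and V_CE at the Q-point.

I_C ≈ 0.61 mA, V_CE ≈ 17 V

Thevenize the base divider: V_Th = V_CC·R_2/(R_1+R_2) = 19×3.9/50.9 = 1.46 V, R_Th = R_1‖R_2 = 3.6 kΩ.
Base-emitter loop: V_Th = I_B·R_Th + V_BE + (β+1)I_B·R_E, so I_B = (1.46 − 0.7) / (3.6 + 151×1.2) = 0.00409 mA.
I_C = β·I_B = 150×0.00409 = 0.613 mA, and I_E = (β+1)I_B = 0.618 mA.
V_CE = V_CC − I_C·R_C − I_E·R_E = 19 − 0.613×2.7 − 0.618×1.2 = 16.6 V.
V_CE = 16.6 V > 0.2 V confirms active-region operation.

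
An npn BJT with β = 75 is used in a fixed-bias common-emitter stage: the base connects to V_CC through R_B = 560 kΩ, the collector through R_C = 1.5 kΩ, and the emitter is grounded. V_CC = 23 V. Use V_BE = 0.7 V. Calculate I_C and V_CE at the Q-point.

Base loop: V_CC = I_B·R_B + V_BE, so I_B = (23 − 0.7)/560 kΩ = 0.0398 mA.
In the active region I_C = β·I_B = 75 × 0.0398 = 2.99 mA.
Collector loop: V_CE = V_CC − I_C·R_C = 23 − 2.99×1.5 = 18.5 V.
Since V_CE = 18.5 V > V_CE(sat) ≈ 0.2 V, the transistor is in the active region as assumed.

I_C ≈ 3 mA, V_CE ≈ 19 V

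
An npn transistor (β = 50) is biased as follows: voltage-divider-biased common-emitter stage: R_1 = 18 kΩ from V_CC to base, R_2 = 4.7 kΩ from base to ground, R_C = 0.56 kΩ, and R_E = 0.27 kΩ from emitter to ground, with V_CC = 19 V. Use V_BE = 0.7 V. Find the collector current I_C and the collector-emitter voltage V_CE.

Thevenize the base divider: V_Th = V_CC·R_2/(R_1+R_2) = 19×4.7/22.7 = 3.93 V, R_Th = R_1‖R_2 = 3.73 kΩ.
Base-emitter loop: V_Th = I_B·R_Th + V_BE + (β+1)I_B·R_E, so I_B = (3.93 − 0.7) / (3.73 + 51×0.27) = 0.185 mA.
I_C = β·I_B = 50×0.185 = 9.24 mA, and I_E = (β+1)I_B = 9.43 mA.
V_CE = V_CC − I_C·R_C − I_E·R_E = 19 − 9.24×0.56 − 9.43×0.27 = 11.3 V.
V_CE = 11.3 V > 0.2 V confirms active-region operation.

I_C ≈ 9.2 mA, V_CE ≈ 11 V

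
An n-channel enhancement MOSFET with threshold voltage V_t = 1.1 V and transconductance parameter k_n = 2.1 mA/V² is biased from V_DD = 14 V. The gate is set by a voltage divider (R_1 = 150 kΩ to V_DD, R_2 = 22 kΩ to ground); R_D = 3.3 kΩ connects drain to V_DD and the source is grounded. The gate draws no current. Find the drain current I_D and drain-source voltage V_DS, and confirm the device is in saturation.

I_D ≈ 0.5 mA, V_DS ≈ 12 V

V_G = V_DD·R_2/(R_1+R_2) = 14×22/172 = 1.79 V. With the source grounded, V_GS = V_G = 1.79 V.
Assume saturation: I_D = (k_n/2)(V_GS − V_t)² = (2.1/2)×(1.79 − 1.1)² = 1.05×0.691² = 0.501 mA.
V_DS = V_DD − I_D·R_D = 14 − 0.501×3.3 = 12.3 V.
Saturation requires V_DS ≥ V_GS − V_t = 0.691 V; 12.3 ≥ 0.691 ✓.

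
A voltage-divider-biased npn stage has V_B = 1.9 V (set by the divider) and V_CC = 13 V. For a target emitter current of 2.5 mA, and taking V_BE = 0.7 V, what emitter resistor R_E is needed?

R_E ≈ 0.48 kΩ

V_E = V_B − V_BE = 1.9 − 0.7 = 1.2 V.
R_E = V_E / I_E = 1.2 / 2.5 = 0.48 kΩ.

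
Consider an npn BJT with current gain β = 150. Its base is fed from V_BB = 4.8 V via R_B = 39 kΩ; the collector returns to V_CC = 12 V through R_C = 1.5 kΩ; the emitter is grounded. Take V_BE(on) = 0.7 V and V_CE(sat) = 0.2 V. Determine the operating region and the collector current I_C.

saturation; I_C ≈ 7.9 mA

Assume active: I_B = (4.8 − 0.7)/39 = 0.105 mA, giving I_C = β·I_B = 15.8 mA.
But then V_CE = 12 − 15.8×1.5 = -11.7 V < V_CE(sat) = 0.2 V — impossible in the active region.
So the transistor is saturated. With V_CE = 0.2 V, I_C = (V_CC − 0.2)/R_C = 11.8/1.5 = 7.87 mA.
Check: β·I_B = 15.8 mA > I_C = 7.87 mA, confirming saturation.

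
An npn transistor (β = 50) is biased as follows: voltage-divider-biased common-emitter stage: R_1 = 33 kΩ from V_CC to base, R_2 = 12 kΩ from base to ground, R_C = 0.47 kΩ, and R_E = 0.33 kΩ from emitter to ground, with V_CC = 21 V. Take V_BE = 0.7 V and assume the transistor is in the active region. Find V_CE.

V_CE ≈ 13 V

Thevenize the base divider: V_Th = V_CC·R_2/(R_1+R_2) = 21×12/45 = 5.6 V, R_Th = R_1‖R_2 = 8.8 kΩ.
Base-emitter loop: V_Th = I_B·R_Th + V_BE + (β+1)I_B·R_E, so I_B = (5.6 − 0.7) / (8.8 + 51×0.33) = 0.191 mA.
I_C = β·I_B = 50×0.191 = 9.56 mA, and I_E = (β+1)I_B = 9.75 mA.
V_CE = V_CC − I_C·R_C − I_E·R_E = 21 − 9.56×0.47 − 9.75×0.33 = 13.3 V.
V_CE = 13.3 V > 0.2 V confirms active-region operation.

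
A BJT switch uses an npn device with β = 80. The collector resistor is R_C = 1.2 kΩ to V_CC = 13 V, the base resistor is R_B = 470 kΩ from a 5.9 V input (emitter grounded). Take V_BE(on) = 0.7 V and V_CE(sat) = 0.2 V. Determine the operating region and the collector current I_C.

active; I_C ≈ 0.89 mA

Assume active. Base-emitter loop: I_B = (V_BB − V_BE)/R_B = (5.9 − 0.7)/470 = 0.0111 mA.
I_C = β·I_B = 80×0.0111 = 0.885 mA.
V_CE = V_CC − I_C·R_C = 13 − 0.885×1.2 = 11.9 V > V_CE(sat), so the active-region assumption holds.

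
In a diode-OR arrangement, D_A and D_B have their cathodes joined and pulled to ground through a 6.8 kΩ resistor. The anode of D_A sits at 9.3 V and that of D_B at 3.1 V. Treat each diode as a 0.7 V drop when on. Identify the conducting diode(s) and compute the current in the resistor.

Only D_A conducts; I_R ≈ 1.3 mA

Assume both conduct. Then node N would need to be at both 9.3−0.7 = 8.6 V and 3.1−0.7 = 2.4 V, which is impossible.
Assume only D_A conducts: V_N = 9.3 − 0.7 = 8.6 V, so I_R = 8.6/6.8 = 1.26 mA.
Check D_B: its anode-to-cathode voltage is 3.1 − 8.6 = -5.5 V < 0.7 V, so it is off. The assumption is consistent.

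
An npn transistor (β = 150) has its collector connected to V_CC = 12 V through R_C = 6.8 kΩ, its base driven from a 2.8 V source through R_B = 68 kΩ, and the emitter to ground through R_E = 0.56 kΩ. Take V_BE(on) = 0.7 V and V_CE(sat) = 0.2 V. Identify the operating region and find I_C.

saturation; I_C ≈ 1.6 mA

Assume active: I_B = (2.8 − 0.7)/(68 + 151×0.56) = 0.0138 mA, I_C = β·I_B = 2.06 mA.
Then V_CE = 12 − 2.06×6.8 − 2.08×0.56 = -3.2 V < 0.2 V — the active assumption fails.
Re-solve with V_CE = 0.2 V. KCL at the emitter: V_E/R_E = (V_BB−0.7−V_E)/R_B + (V_CC−0.2−V_E)/R_C, giving V_E = 0.907 V.
I_C = (V_CC − 0.2 − V_E)/R_C = (11.8 − 0.907)/6.8 = 1.6 mA.
Check: I_B = (2.1 − 0.907)/68 = 0.0175 mA, and β·I_B = 2.63 mA > I_C, confirming saturation.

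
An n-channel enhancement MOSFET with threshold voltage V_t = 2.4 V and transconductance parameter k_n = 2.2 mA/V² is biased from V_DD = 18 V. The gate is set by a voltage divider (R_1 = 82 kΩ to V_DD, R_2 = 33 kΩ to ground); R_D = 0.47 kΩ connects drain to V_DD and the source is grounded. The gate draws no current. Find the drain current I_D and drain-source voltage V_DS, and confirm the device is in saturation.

V_G = V_DD·R_2/(R_1+R_2) = 18×33/115 = 5.17 V. With the source grounded, V_GS = V_G = 5.17 V.
Assume saturation: I_D = (k_n/2)(V_GS − V_t)² = (2.2/2)×(5.17 − 2.4)² = 1.1×2.77² = 8.41 mA.
V_DS = V_DD − I_D·R_D = 18 − 8.41×0.47 = 14 V.
Saturation requires V_DS ≥ V_GS − V_t = 2.77 V; 14 ≥ 2.77 ✓.

I_D ≈ 8.4 mA, V_DS ≈ 14 V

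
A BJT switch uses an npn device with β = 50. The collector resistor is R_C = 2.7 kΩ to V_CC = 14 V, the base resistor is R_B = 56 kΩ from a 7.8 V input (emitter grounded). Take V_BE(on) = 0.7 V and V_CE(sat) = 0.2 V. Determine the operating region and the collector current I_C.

saturation; I_C ≈ 5.1 mA

Assume active: I_B = (7.8 − 0.7)/56 = 0.127 mA, giving I_C = β·I_B = 6.34 mA.
But then V_CE = 14 − 6.34×2.7 = -3.12 V < V_CE(sat) = 0.2 V — impossible in the active region.
So the transistor is saturated. With V_CE = 0.2 V, I_C = (V_CC − 0.2)/R_C = 13.8/2.7 = 5.11 mA.
Check: β·I_B = 6.34 mA > I_C = 5.11 mA, confirming saturation.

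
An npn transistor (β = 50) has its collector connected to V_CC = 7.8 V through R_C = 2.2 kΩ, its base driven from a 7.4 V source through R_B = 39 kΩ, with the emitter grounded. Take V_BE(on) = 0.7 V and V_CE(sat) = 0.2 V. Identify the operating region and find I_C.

Assume active: I_B = (7.4 − 0.7)/39 = 0.172 mA, giving I_C = β·I_B = 8.59 mA.
But then V_CE = 7.8 − 8.59×2.2 = -11.1 V < V_CE(sat) = 0.2 V — impossible in the active region.
So the transistor is saturated. With V_CE = 0.2 V, I_C = (V_CC − 0.2)/R_C = 7.6/2.2 = 3.45 mA.
Check: β·I_B = 8.59 mA > I_C = 3.45 mA, confirming saturation.

saturation; I_C ≈ 3.5 mA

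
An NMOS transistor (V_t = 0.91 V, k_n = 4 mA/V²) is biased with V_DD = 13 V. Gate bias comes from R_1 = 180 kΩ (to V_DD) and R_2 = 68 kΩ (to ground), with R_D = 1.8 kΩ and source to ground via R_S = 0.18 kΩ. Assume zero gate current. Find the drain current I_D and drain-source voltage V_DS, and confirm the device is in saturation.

V_G = V_DD·R_2/(R_1+R_2) = 13×68/248 = 3.56 V.
Assume saturation: I_D = (k_n/2)(V_GS − V_t)² with V_GS = V_G − I_D·R_S = 3.56 − 0.18·I_D.
Substituting gives 0.0648·I_D² − 2.91·I_D + 14.1 = 0, with roots I_D = 5.52 or 39.4 mA.
The root I_D = 39.4 mA gives V_GS = -3.53 V ≤ V_t, so take I_D = 5.52 mA.
Then V_GS = 2.57 V and V_DS = V_DD − I_D(R_D+R_S) = 13 − 5.52×1.98 = 2.07 V.
Saturation requires V_DS ≥ V_GS − V_t = 1.66 V; 2.07 ≥ 1.66 ✓.

I_D ≈ 5.5 mA, V_DS ≈ 2.1 V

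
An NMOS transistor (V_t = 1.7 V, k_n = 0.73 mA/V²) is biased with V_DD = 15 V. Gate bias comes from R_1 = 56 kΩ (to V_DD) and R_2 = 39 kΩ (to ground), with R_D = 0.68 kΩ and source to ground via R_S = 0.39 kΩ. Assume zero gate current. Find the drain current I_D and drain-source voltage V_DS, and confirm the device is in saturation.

V_G = V_DD·R_2/(R_1+R_2) = 15×39/95 = 6.16 V.
Assume saturation: I_D = (k_n/2)(V_GS − V_t)² with V_GS = V_G − I_D·R_S = 6.16 − 0.39·I_D.
Substituting gives 0.0555·I_D² − 2.27·I_D + 7.25 = 0, with roots I_D = 3.5 or 37.4 mA.
The root I_D = 37.4 mA gives V_GS = -8.42 V ≤ V_t, so take I_D = 3.5 mA.
Then V_GS = 4.79 V and V_DS = V_DD − I_D(R_D+R_S) = 15 − 3.5×1.07 = 11.3 V.
Saturation requires V_DS ≥ V_GS − V_t = 3.09 V; 11.3 ≥ 3.09 ✓.

I_D ≈ 3.5 mA, V_DS ≈ 11 V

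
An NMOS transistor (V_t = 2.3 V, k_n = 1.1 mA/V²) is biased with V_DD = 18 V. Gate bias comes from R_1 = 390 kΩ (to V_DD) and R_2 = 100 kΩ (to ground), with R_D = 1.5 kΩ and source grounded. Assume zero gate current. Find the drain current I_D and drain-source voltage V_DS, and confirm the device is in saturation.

V_G = V_DD·R_2/(R_1+R_2) = 18×100/490 = 3.67 V. With the source grounded, V_GS = V_G = 3.67 V.
Assume saturation: I_D = (k_n/2)(V_GS − V_t)² = (1.1/2)×(3.67 − 2.3)² = 0.55×1.37² = 1.04 mA.
V_DS = V_DD − I_D·R_D = 18 − 1.04×1.5 = 16.4 V.
Saturation requires V_DS ≥ V_GS − V_t = 1.37 V; 16.4 ≥ 1.37 ✓.

I_D ≈ 1 mA, V_DS ≈ 16 V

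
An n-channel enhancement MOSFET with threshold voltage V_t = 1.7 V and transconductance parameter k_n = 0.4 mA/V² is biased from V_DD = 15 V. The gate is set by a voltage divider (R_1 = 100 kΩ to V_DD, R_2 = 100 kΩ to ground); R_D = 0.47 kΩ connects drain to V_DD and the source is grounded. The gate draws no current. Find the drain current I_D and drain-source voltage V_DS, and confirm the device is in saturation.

V_G = V_DD·R_2/(R_1+R_2) = 15×100/200 = 7.5 V. With the source grounded, V_GS = V_G = 7.5 V.
Assume saturation: I_D = (k_n/2)(V_GS − V_t)² = (0.4/2)×(7.5 − 1.7)² = 0.2×5.8² = 6.73 mA.
V_DS = V_DD − I_D·R_D = 15 − 6.73×0.47 = 11.8 V.
Saturation requires V_DS ≥ V_GS − V_t = 5.8 V; 11.8 ≥ 5.8 ✓.

I_D ≈ 6.7 mA, V_DS ≈ 12 V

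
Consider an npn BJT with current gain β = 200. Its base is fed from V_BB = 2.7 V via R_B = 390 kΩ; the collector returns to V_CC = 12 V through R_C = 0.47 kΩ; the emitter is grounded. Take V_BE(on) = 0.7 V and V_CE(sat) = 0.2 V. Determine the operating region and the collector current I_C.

Assume active. Base-emitter loop: I_B = (V_BB − V_BE)/R_B = (2.7 − 0.7)/390 = 0.00513 mA.
I_C = β·I_B = 200×0.00513 = 1.03 mA.
V_CE = V_CC − I_C·R_C = 12 − 1.03×0.47 = 11.5 V > V_CE(sat), so the active-region assumption holds.

active; I_C ≈ 1 mA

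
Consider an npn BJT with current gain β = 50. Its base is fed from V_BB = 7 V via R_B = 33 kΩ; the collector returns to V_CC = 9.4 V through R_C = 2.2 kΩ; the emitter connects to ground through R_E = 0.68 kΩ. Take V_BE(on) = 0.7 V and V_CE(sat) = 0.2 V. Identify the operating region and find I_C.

Assume active: I_B = (7 − 0.7)/(33 + 51×0.68) = 0.0931 mA, I_C = β·I_B = 4.65 mA.
Then V_CE = 9.4 − 4.65×2.2 − 4.75×0.68 = -4.07 V < 0.2 V — the active assumption fails.
Re-solve with V_CE = 0.2 V. KCL at the emitter: V_E/R_E = (V_BB−0.7−V_E)/R_B + (V_CC−0.2−V_E)/R_C, giving V_E = 2.24 V.
I_C = (V_CC − 0.2 − V_E)/R_C = (9.2 − 2.24)/2.2 = 3.17 mA.
Check: I_B = (6.3 − 2.24)/33 = 0.123 mA, and β·I_B = 6.16 mA > I_C, confirming saturation.

saturation; I_C ≈ 3.2 mA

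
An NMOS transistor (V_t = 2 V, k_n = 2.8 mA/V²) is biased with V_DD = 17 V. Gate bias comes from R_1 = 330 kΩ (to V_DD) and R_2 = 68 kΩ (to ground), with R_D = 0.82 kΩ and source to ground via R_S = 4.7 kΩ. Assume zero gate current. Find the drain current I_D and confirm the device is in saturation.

I_D ≈ 0.13 mA

V_G = V_DD·R_2/(R_1+R_2) = 17×68/398 = 2.9 V.
Assume saturation: I_D = (k_n/2)(V_GS − V_t)² with V_GS = V_G − I_D·R_S = 2.9 − 4.7·I_D.
Substituting gives 30.9·I_D² − 12.9·I_D + 1.15 = 0, with roots I_D = 0.128 or 0.289 mA.
The root I_D = 0.289 mA gives V_GS = 1.55 V ≤ V_t, so take I_D = 0.128 mA.
Then V_GS = 2.3 V and V_DS = V_DD − I_D(R_D+R_S) = 17 − 0.128×5.52 = 16.3 V.
Saturation requires V_DS ≥ V_GS − V_t = 0.302 V; 16.3 ≥ 0.302 ✓.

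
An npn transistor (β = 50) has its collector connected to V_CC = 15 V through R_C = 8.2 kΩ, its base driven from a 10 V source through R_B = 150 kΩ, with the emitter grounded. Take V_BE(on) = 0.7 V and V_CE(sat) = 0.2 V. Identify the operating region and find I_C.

saturation; I_C ≈ 1.8 mA

Assume active: I_B = (10 − 0.7)/150 = 0.062 mA, giving I_C = β·I_B = 3.1 mA.
But then V_CE = 15 − 3.1×8.2 = -10.4 V < V_CE(sat) = 0.2 V — impossible in the active region.
So the transistor is saturated. With V_CE = 0.2 V, I_C = (V_CC − 0.2)/R_C = 14.8/8.2 = 1.8 mA.
Check: β·I_B = 3.1 mA > I_C = 1.8 mA, confirming saturation.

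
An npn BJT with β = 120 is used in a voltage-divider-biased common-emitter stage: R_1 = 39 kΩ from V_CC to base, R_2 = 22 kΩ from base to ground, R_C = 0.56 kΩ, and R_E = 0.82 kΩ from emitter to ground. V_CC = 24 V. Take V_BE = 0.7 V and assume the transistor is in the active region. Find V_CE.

Thevenize the base divider: V_Th = V_CC·R_2/(R_1+R_2) = 24×22/61 = 8.66 V, R_Th = R_1‖R_2 = 14.1 kΩ.
Base-emitter loop: V_Th = I_B·R_Th + V_BE + (β+1)I_B·R_E, so I_B = (8.66 − 0.7) / (14.1 + 121×0.82) = 0.0702 mA.
I_C = β·I_B = 120×0.0702 = 8.43 mA, and I_E = (β+1)I_B = 8.5 mA.
V_CE = V_CC − I_C·R_C − I_E·R_E = 24 − 8.43×0.56 − 8.5×0.82 = 12.3 V.
V_CE = 12.3 V > 0.2 V confirms active-region operation.

V_CE ≈ 12 V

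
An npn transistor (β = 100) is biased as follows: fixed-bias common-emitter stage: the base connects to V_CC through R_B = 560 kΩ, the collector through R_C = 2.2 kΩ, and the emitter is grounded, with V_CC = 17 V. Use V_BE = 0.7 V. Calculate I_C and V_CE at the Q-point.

Base loop: V_CC = I_B·R_B + V_BE, so I_B = (17 − 0.7)/560 kΩ = 0.0291 mA.
In the active region I_C = β·I_B = 100 × 0.0291 = 2.91 mA.
Collector loop: V_CE = V_CC − I_C·R_C = 17 − 2.91×2.2 = 10.6 V.
Since V_CE = 10.6 V > V_CE(sat) ≈ 0.2 V, the transistor is in the active region as assumed.

I_C ≈ 2.9 mA, V_CE ≈ 11 V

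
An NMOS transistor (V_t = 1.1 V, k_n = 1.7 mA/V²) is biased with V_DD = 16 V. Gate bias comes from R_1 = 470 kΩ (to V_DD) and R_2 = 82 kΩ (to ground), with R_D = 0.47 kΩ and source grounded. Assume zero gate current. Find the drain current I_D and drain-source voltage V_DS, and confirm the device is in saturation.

V_G = V_DD·R_2/(R_1+R_2) = 16×82/552 = 2.38 V. With the source grounded, V_GS = V_G = 2.38 V.
Assume saturation: I_D = (k_n/2)(V_GS − V_t)² = (1.7/2)×(2.38 − 1.1)² = 0.85×1.28² = 1.39 mA.
V_DS = V_DD − I_D·R_D = 16 − 1.39×0.47 = 15.3 V.
Saturation requires V_DS ≥ V_GS − V_t = 1.28 V; 15.3 ≥ 1.28 ✓.

I_D ≈ 1.4 mA, V_DS ≈ 15 V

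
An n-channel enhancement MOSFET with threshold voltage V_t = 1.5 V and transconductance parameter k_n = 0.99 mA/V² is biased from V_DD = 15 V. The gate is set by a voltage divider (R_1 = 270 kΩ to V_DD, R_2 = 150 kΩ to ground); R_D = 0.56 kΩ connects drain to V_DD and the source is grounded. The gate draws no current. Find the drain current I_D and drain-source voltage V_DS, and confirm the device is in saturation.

V_G = V_DD·R_2/(R_1+R_2) = 15×150/420 = 5.36 V. With the source grounded, V_GS = V_G = 5.36 V.
Assume saturation: I_D = (k_n/2)(V_GS − V_t)² = (0.99/2)×(5.36 − 1.5)² = 0.495×3.86² = 7.36 mA.
V_DS = V_DD − I_D·R_D = 15 − 7.36×0.56 = 10.9 V.
Saturation requires V_DS ≥ V_GS − V_t = 3.86 V; 10.9 ≥ 3.86 ✓.

I_D ≈ 7.4 mA, V_DS ≈ 11 V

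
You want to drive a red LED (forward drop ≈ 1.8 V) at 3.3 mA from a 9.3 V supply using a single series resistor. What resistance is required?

The resistor drops V_S − V_D = 9.3 − 1.8 = 7.5 V at 3.3 mA.
R = 7.5 V / 3.3 mA = 2.27 kΩ.

R ≈ 2.3 kΩ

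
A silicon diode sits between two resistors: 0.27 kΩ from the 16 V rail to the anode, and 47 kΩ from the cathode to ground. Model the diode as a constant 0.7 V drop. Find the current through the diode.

The two resistors are in series with the diode, so KVL gives 16 = I·0.27 + 0.7 + I·47.
I = (16 − 0.7) / (0.27 + 47) kΩ = 15.3 / 47.3 = 0.324 mA.

I ≈ 0.32 mA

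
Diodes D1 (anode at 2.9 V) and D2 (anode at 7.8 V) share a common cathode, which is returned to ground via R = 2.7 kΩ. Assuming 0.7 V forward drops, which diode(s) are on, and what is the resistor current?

Only D2 conducts; I_R ≈ 2.6 mA

Assume both conduct. Then node N would need to be at both 2.9−0.7 = 2.2 V and 7.8−0.7 = 7.1 V, which is impossible.
Assume only D2 conducts: V_N = 7.8 − 0.7 = 7.1 V, so I_R = 7.1/2.7 = 2.63 mA.
Check D1: its anode-to-cathode voltage is 2.9 − 7.1 = -4.2 V < 0.7 V, so it is off. The assumption is consistent.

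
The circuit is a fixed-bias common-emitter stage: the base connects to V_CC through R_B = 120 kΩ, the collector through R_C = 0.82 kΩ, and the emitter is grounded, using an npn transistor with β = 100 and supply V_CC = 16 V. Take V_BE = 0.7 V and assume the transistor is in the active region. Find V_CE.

V_CE ≈ 5.5 V

Base loop: V_CC = I_B·R_B + V_BE, so I_B = (16 − 0.7)/120 kΩ = 0.128 mA.
In the active region I_C = β·I_B = 100 × 0.128 = 12.8 mA.
Collector loop: V_CE = V_CC − I_C·R_C = 16 − 12.8×0.82 = 5.54 V.
Since V_CE = 5.54 V > V_CE(sat) ≈ 0.2 V, the transistor is in the active region as assumed.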